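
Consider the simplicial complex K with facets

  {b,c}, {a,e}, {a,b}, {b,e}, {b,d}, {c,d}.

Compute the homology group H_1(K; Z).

K has 5 vertices, 6 edges.
rank ∂_1 = 4, rank ∂_2 = 0 ⇒ b_1 = 6 − 4 − 0 = 2. So H_1 ≅ Z^2.

H_1 ≅ Z^2.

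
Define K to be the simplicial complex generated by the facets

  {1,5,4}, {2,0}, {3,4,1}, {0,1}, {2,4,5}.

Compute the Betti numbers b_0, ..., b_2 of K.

b_0 = 1, b_1 = 1, b_2 = 0.

Take the total order 0 < 1 < 2 < 3 < 4 < 5 on the vertex set. Then K (dimension 2) consists of the simplices:

  0-simplices (6): [0], [1], [2], [3], [4], [5]
  1-simplices (9): [0,1], [0,2], [1,3], [1,4], [1,5], [2,4], [2,5], [3,4], [4,5]
  2-simplices (3): [1,3,4], [1,4,5], [2,4,5]

Hence C_0 ≅ Z^6, C_1 ≅ Z^9, C_2 ≅ Z^3.

∂_1: C_1 → C_0 is given by ∂[p,q] = [q] − [p].
The 6×9 boundary matrix has rank 5 and Smith normal form diag(1,1,1,1,1).

Boundary ∂_2: C_2 → C_1 acts by ∂[p,q,r] = [q,r] − [p,r] + [p,q]. For instance
  ∂[2,4,5] = [4,5] − [2,5] + [2,4],
  ∂[1,3,4] = [3,4] − [1,4] + [1,3].
The 9×3 boundary matrix has rank 3 and Smith normal form diag(1,1,1).

Reading off H_k = ker ∂_k / im ∂_{k+1}:

  H_0: rank C_0 − rank ∂_1 = 6 − 5 = 1, and the invariant factors of ∂_1 are all 1, so H_0 = Z.
  H_1: rank ker ∂_1 − rank ∂_2 = (9 − 5) − 3 = 1, and the invariant factors of ∂_2 are all 1, so H_1 = Z.
  H_2: rank ker ∂_2 − rank ∂_3 = (3 − 3) − 0 = 0, and there is no ∂_3, so H_2 = 0.

As a check, the Euler characteristic is 6 − 9 + 3 = 0, which agrees with 1 − 1 + 0 = 0.

Hence the Betti numbers are b_0 = 1, b_1 = 1, b_2 = 0.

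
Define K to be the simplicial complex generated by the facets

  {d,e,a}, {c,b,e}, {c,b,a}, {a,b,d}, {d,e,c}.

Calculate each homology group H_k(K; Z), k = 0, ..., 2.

H_0 ≅ Z,  H_1 ≅ Z,  H_2 = 0.

Take the total order a < b < c < d < e on the vertex set. Then K (dimension 2) consists of the simplices:

  0-simplices (5): a, b, c, d, e
  1-simplices (10): ab, ac, ad, ae, bc, bd, be, cd, ce, de
  2-simplices (5): abc, abd, ade, bce, cde

so the chain groups are C_0 ≅ Z^5, C_1 ≅ Z^10, C_2 ≅ Z^5.

∂_1: C_1 → C_0 is given by ∂[p,q] = [q] − [p].
The 5×10 boundary matrix has rank 4 and Smith normal form diag(1,1,1,1).

The boundary map ∂_2: C_2 → C_1 sends each 2-simplex [p,q,r] to [q,r] − [p,r] + [p,q]. For instance
  ∂abd = bd − ad + ab,
  ∂abc = bc − ac + ab.
As a 10×5 matrix over Z this has rank 5, with invariant factors (1,1,1,1,1).

Reading off H_k = ker ∂_k / im ∂_{k+1}:

  H_0: rank C_0 − rank ∂_1 = 5 − 4 = 1, and the invariant factors of ∂_1 are all 1, so H_0 ≅ Z.
  H_1: rank ker ∂_1 − rank ∂_2 = (10 − 4) − 5 = 1, and the invariant factors of ∂_2 are all 1, so H_1 ≅ Z.
  H_2: rank ker ∂_2 − rank ∂_3 = (5 − 5) − 0 = 0, and there is no ∂_3, so H_2 ≅ 0.

(K is a triangulation of the Möbius band.)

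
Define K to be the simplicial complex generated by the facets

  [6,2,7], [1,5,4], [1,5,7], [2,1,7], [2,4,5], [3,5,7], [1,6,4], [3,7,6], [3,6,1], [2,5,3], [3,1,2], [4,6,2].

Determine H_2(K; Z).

Order the vertices as 1 < 2 < 3 < 4 < 5 < 6 < 7. Listing each simplex with vertices in this order, K has dimension 2 with simplices:

  0-simplices (7): [1], [2], [3], [4], [5], [6], [7]
  1-simplices (18): [1,2], [1,3], [1,4], [1,5], [1,6], [1,7], [2,3], [2,4], [2,5], [2,6], [2,7], [3,5], [3,6], [3,7], [4,5], [4,6], [5,7], [6,7]
  2-simplices (12): [1,2,3], [1,2,7], [1,3,6], [1,4,5], [1,4,6], [1,5,7], [2,3,5], [2,4,5], [2,4,6], [2,6,7], [3,5,7], [3,6,7]

giving chain groups C_0 ≅ Z^7, C_1 ≅ Z^18, C_2 ≅ Z^12.

Boundary ∂_1: C_1 → C_0 sends each edge [p,q] (with p < q) to q − p. For instance
  ∂[5,7] = [7] − [5].
The resulting 7×18 matrix has rank 6, and its Smith normal form has invariant factors (1,1,1,1,1,1).

∂_2: C_2 → C_1 sends each 2-simplex [p,q,r] to [q,r] − [p,r] + [p,q]. For instance
  ∂[1,4,6] = [4,6] − [1,6] + [1,4],
  ∂[3,6,7] = [6,7] − [3,7] + [3,6].
The 18×12 boundary matrix has rank 12 and Smith normal form diag(1,1,1,1,1,1,1,1,1,1,1,2).

From H_k ≅ ker(∂_k) / im(∂_{k+1}) we obtain:

  H_2: rank ker ∂_2 − rank ∂_3 = (12 − 12) − 0 = 0, and there is no ∂_3, so H_2 ≅ 0.

H_2 ≅ 0.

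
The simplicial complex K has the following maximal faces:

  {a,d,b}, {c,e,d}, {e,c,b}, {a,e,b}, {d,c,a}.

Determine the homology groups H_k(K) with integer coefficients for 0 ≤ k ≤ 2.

H_0 = Z,  H_1 = Z,  H_2 = 0.

K has 5 vertices, 10 edges, 5 triangles.
rank ∂_0 = 0, rank ∂_1 = 4 ⇒ b_0 = 5 − 0 − 4 = 1; all invariant factors of ∂_1 are 1 so no torsion. So H_0 = Z.
rank ∂_1 = 4, rank ∂_2 = 5 ⇒ b_1 = 10 − 4 − 5 = 1; all invariant factors of ∂_2 are 1 so no torsion. So H_1 = Z.
rank ∂_2 = 5, rank ∂_3 = 0 ⇒ b_2 = 5 − 5 − 0 = 0. So H_2 = 0.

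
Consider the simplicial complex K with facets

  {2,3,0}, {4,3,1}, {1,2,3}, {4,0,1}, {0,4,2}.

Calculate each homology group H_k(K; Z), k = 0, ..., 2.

H_0 ≅ Z,  H_1 ≅ Z,  H_2 = 0.

Fix the vertex order 0 < 1 < 2 < 3 < 4 and write every simplex with vertices in increasing order. Then dim K = 2 and the simplices of K are:

  0-simplices (5): [0], [1], [2], [3], [4]
  1-simplices (10): [0,1], [0,2], [0,3], [0,4], [1,2], [1,3], [1,4], [2,3], [2,4], [3,4]
  2-simplices (5): [0,1,4], [0,2,3], [0,2,4], [1,2,3], [1,3,4]

so the chain groups are C_0 ≅ Z^5, C_1 ≅ Z^10, C_2 ≅ Z^5.

Boundary ∂_1: C_1 → C_0 maps an edge to its endpoints' difference, ∂[p,q] = q − p. For instance
  ∂[0,2] = [2] − [0].
The 5×10 boundary matrix has rank 4 and Smith normal form diag(1,1,1,1).

Boundary ∂_2: C_2 → C_1 sends each 2-simplex [p,q,r] to [q,r] − [p,r] + [p,q]. For instance
  ∂[0,1,4] = [1,4] − [0,4] + [0,1],
  ∂[1,2,3] = [2,3] − [1,3] + [1,2].
The 10×5 boundary matrix has rank 5 and Smith normal form diag(1,1,1,1,1).

Reading off H_k = ker ∂_k / im ∂_{k+1}:

  H_0: rank C_0 − rank ∂_1 = 5 − 4 = 1, and the invariant factors of ∂_1 are all 1, so H_0 ≅ Z.
  H_1: rank ker ∂_1 − rank ∂_2 = (10 − 4) − 5 = 1, and the invariant factors of ∂_2 are all 1, so H_1 ≅ Z.
  H_2: rank ker ∂_2 − rank ∂_3 = (5 − 5) − 0 = 0, and there is no ∂_3, so H_2 ≅ 0.

As a check, the Euler characteristic is 5 − 10 + 5 = 0, which agrees with 1 − 1 + 0 = 0.
(K is a triangulation of the Möbius band.)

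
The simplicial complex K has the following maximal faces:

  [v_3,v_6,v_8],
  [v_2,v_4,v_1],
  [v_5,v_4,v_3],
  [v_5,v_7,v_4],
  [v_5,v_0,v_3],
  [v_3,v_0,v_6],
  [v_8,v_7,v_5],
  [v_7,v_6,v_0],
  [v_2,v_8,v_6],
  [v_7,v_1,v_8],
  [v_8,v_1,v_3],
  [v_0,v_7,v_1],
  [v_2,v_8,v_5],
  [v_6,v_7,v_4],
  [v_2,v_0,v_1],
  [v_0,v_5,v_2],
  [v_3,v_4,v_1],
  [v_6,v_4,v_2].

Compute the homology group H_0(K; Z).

K has 9 vertices, 27 edges, 18 triangles.
rank ∂_0 = 0, rank ∂_1 = 8 ⇒ b_0 = 9 − 0 − 8 = 1; all invariant factors of ∂_1 are 1 so no torsion. So H_0 = Z.

H_0 = Z.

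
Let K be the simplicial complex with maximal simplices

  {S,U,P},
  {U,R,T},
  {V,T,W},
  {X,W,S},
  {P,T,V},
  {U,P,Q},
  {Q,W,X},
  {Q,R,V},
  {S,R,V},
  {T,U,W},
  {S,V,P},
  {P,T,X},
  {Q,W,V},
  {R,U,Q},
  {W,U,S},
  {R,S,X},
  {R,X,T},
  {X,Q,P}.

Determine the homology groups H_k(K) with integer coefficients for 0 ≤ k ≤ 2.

H_0 = Z,  H_1 = Z^2,  H_2 = Z.

We work with the vertex ordering P < Q < R < S < T < U < V < W < X. The simplices of K, each written with vertices in increasing order, are:

  0-simplices (9): P, Q, R, S, T, U, V, W, X
  1-simplices (27): PQ, PS, PT, PU, PV, PX, QR, QU, QV, QW, QX, RS, RT, RU, RV, RX, SU, SV, SW, SX, TU, TV, TW, TX, UW, VW, WX
  2-simplices (18): PQU, PQX, PSU, PSV, PTV, PTX, QRU, QRV, QVW, QWX, RSV, RSX, RTU, RTX, SUW, SWX, TUW, TVW

Hence C_0 ≅ Z^9, C_1 ≅ Z^27, C_2 ≅ Z^18.

The boundary map ∂_1: C_1 → C_0 sends each edge [p,q] (with p < q) to q − p. For instance
  ∂SX = X − S.
The resulting 9×27 matrix has rank 8, and its Smith normal form has invariant factors (1,1,1,1,1,1,1,1).

∂_2: C_2 → C_1 sends each 2-simplex [p,q,r] to [q,r] − [p,r] + [p,q]. For instance
  ∂RSV = SV − RV + RS,
  ∂PQX = QX − PX + PQ.
The 27×18 boundary matrix has rank 17 and Smith normal form diag(1,1,1,1,1,1,1,1,1,1,1,1,1,1,1,1,1).

Now H_k = ker ∂_k / im ∂_{k+1}, so:

  H_0: rank C_0 − rank ∂_1 = 9 − 8 = 1, and the invariant factors of ∂_1 are all 1, so H_0 ≅ Z.
  H_1: rank ker ∂_1 − rank ∂_2 = (27 − 8) − 17 = 2, and the invariant factors of ∂_2 are all 1, so H_1 ≅ Z^2.
  H_2: rank ker ∂_2 − rank ∂_3 = (18 − 17) − 0 = 1, and there is no ∂_3, so H_2 ≅ Z.

As a check, the Euler characteristic is 9 − 27 + 18 = 0, which agrees with 1 − 2 + 1 = 0.
(K is a triangulation of the torus T^2.)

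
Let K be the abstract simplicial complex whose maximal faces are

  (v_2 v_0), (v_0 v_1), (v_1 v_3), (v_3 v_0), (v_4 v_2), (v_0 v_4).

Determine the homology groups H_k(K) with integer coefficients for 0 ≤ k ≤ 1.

H_0 = Z,  H_1 = Z^2.

Order the vertices as v_0 < v_1 < v_2 < v_3 < v_4. Listing each simplex with vertices in this order, K has dimension 1 with simplices:

  0-simplices (5): [v_0], [v_1], [v_2], [v_3], [v_4]
  1-simplices (6): [v_0,v_1], [v_0,v_2], [v_0,v_3], [v_0,v_4], [v_1,v_3], [v_2,v_4]

Hence C_0 ≅ Z^5, C_1 ≅ Z^6.

The boundary map ∂_1: C_1 → C_0 maps an edge to its endpoints' difference, ∂[p,q] = q − p.
The 5×6 boundary matrix has rank 4 and Smith normal form diag(1,1,1,1).

Computing H_k = (kernel of ∂_k) / (image of ∂_{k+1}):

  H_0: rank C_0 − rank ∂_1 = 5 − 4 = 1, and the invariant factors of ∂_1 are all 1, so H_0 = Z.
  H_1: rank ker ∂_1 − rank ∂_2 = (6 − 4) − 0 = 2, and there is no ∂_2, so H_1 = Z^2.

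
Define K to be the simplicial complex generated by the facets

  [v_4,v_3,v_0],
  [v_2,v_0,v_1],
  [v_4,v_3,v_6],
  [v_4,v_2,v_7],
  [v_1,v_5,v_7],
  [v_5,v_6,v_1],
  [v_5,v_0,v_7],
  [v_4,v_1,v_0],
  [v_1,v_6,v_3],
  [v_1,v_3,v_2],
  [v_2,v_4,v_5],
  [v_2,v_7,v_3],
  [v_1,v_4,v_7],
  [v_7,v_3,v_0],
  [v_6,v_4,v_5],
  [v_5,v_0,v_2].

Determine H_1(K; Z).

K has 8 vertices, 24 edges, 16 triangles.
rank ∂_1 = 7, rank ∂_2 = 15 ⇒ b_1 = 24 − 7 − 15 = 2; all invariant factors of ∂_2 are 1 so no torsion. So H_1 = Z^2.

H_1 = Z^2.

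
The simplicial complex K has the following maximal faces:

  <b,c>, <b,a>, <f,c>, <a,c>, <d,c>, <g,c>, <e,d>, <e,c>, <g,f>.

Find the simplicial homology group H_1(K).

K has 7 vertices, 9 edges.
rank ∂_1 = 6, rank ∂_2 = 0 ⇒ b_1 = 9 − 6 − 0 = 3. So H_1 ≅ Z^3.

H_1 ≅ Z^3.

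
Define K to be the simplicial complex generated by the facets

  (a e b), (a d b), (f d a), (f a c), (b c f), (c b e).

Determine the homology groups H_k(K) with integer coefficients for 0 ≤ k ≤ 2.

H_0 = Z,  H_1 = Z,  H_2 = 0.

Fix the vertex order a < b < c < d < e < f and write every simplex with vertices in increasing order. Then dim K = 2 and the simplices of K are:

  0-simplices (6): a, b, c, d, e, f
  1-simplices (12): ab, ac, ad, ae, af, bc, bd, be, bf, ce, cf, df
  2-simplices (6): abd, abe, acf, adf, bce, bcf

Hence C_0 ≅ Z^6, C_1 ≅ Z^12, C_2 ≅ Z^6.

The boundary map ∂_1: C_1 → C_0 is given by ∂[p,q] = [q] − [p]. For instance
  ∂ad = d − a.
The 6×12 boundary matrix has rank 5 and Smith normal form diag(1,1,1,1,1).

The boundary map ∂_2: C_2 → C_1 maps a triangle to the signed sum of its edges. For instance
  ∂abe = be − ae + ab,
  ∂adf = df − af + ad.
The 12×6 boundary matrix has rank 6 and Smith normal form diag(1,1,1,1,1,1).

From H_k ≅ ker(∂_k) / im(∂_{k+1}) we obtain:

  H_0: rank C_0 − rank ∂_1 = 6 − 5 = 1, and the invariant factors of ∂_1 are all 1, so H_0 ≅ Z.
  H_1: rank ker ∂_1 − rank ∂_2 = (12 − 5) − 6 = 1, and the invariant factors of ∂_2 are all 1, so H_1 ≅ Z.
  H_2: rank ker ∂_2 − rank ∂_3 = (6 − 6) − 0 = 0, and there is no ∂_3, so H_2 ≅ 0.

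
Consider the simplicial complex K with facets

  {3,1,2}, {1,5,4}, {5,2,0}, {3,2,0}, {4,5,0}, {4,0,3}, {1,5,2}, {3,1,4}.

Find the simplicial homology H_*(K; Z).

H_0 ≅ Z,  H_1 = 0,  H_2 ≅ Z.

We work with the vertex ordering 0 < 1 < 2 < 3 < 4 < 5. The simplices of K, each written with vertices in increasing order, are:

  0-simplices (6): [0], [1], [2], [3], [4], [5]
  1-simplices (12): [0,2], [0,3], [0,4], [0,5], [1,2], [1,3], [1,4], [1,5], [2,3], [2,5], [3,4], [4,5]
  2-simplices (8): [0,2,3], [0,2,5], [0,3,4], [0,4,5], [1,2,3], [1,2,5], [1,3,4], [1,4,5]

so the chain groups are C_0 ≅ Z^6, C_1 ≅ Z^12, C_2 ≅ Z^8.

The boundary map ∂_1: C_1 → C_0 maps an edge to its endpoints' difference, ∂[p,q] = q − p.
The resulting 6×12 matrix has rank 5, and its Smith normal form has invariant factors (1,1,1,1,1).

Boundary ∂_2: C_2 → C_1 acts by ∂[p,q,r] = [q,r] − [p,r] + [p,q]. For instance
  ∂[1,2,5] = [2,5] − [1,5] + [1,2],
  ∂[0,3,4] = [3,4] − [0,4] + [0,3].
The resulting 12×8 matrix has rank 7, and its Smith normal form has invariant factors (1,1,1,1,1,1,1).

Now H_k = ker ∂_k / im ∂_{k+1}, so:

  H_0: rank C_0 − rank ∂_1 = 6 − 5 = 1, and the invariant factors of ∂_1 are all 1, so H_0 ≅ Z.
  H_1: rank ker ∂_1 − rank ∂_2 = (12 − 5) − 7 = 0, and the invariant factors of ∂_2 are all 1, so H_1 ≅ 0.
  H_2: rank ker ∂_2 − rank ∂_3 = (8 − 7) − 0 = 1, and there is no ∂_3, so H_2 ≅ Z.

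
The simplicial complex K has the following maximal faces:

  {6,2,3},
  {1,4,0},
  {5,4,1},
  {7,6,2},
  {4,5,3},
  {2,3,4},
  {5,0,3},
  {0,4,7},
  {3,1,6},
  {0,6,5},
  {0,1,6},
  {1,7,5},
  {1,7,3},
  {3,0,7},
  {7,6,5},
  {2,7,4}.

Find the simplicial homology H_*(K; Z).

We work with the vertex ordering 0 < 1 < 2 < 3 < 4 < 5 < 6 < 7. The simplices of K, each written with vertices in increasing order, are:

  0-simplices (8): [0], [1], [2], [3], [4], [5], [6], [7]
  1-simplices (24): (24 of them)
  2-simplices (16): [0,1,4], [0,1,6], [0,3,5], [0,3,7], [0,4,7], [0,5,6], [1,3,6], [1,3,7], [1,4,5], [1,5,7], [2,3,4], [2,3,6], [2,4,7], [2,6,7], [3,4,5], [5,6,7]

Hence C_0 ≅ Z^8, C_1 ≅ Z^24, C_2 ≅ Z^16.

Boundary ∂_1: C_1 → C_0 is given by ∂[p,q] = [q] − [p].
The resulting 8×24 matrix has rank 7, and its Smith normal form has invariant factors (1,1,1,1,1,1,1).

The boundary map ∂_2: C_2 → C_1 acts by ∂[p,q,r] = [q,r] − [p,r] + [p,q]. For instance
  ∂[2,3,4] = [3,4] − [2,4] + [2,3],
  ∂[2,4,7] = [4,7] − [2,7] + [2,4].
As a 24×16 matrix over Z this has rank 15, with invariant factors (1,1,1,1,1,1,1,1,1,1,1,1,1,1,1).

Now H_k = ker ∂_k / im ∂_{k+1}, so:

  H_0: rank C_0 − rank ∂_1 = 8 − 7 = 1, and the invariant factors of ∂_1 are all 1, so H_0 = Z.
  H_1: rank ker ∂_1 − rank ∂_2 = (24 − 7) − 15 = 2, and the invariant factors of ∂_2 are all 1, so H_1 = Z^2.
  H_2: rank ker ∂_2 − rank ∂_3 = (16 − 15) − 0 = 1, and there is no ∂_3, so H_2 = Z.

H_0 = Z,  H_1 = Z^2,  H_2 = Z.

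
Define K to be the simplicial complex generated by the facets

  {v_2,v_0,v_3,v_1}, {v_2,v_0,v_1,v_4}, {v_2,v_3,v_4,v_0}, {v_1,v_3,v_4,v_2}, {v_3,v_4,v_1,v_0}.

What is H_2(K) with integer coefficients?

H_2 ≅ 0.

K has 5 vertices, 10 edges, 10 triangles, 5 3-simplices.
rank ∂_2 = 6, rank ∂_3 = 4 ⇒ b_2 = 10 − 6 − 4 = 0; all invariant factors of ∂_3 are 1 so no torsion. So H_2 ≅ 0.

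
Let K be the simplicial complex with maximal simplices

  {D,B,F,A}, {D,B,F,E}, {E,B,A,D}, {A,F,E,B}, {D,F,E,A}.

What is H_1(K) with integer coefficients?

We work with the vertex ordering A < B < D < E < F. The simplices of K, each written with vertices in increasing order, are:

  0-simplices (5): A, B, D, E, F
  1-simplices (10): AB, AD, AE, AF, BD, BE, BF, DE, DF, EF
  2-simplices (10): ABD, ABE, ABF, ADE, ADF, AEF, BDE, BDF, BEF, DEF
  3-simplices (5): ABDE, ABDF, ABEF, ADEF, BDEF

Hence C_0 ≅ Z^5, C_1 ≅ Z^10, C_2 ≅ Z^10, C_3 ≅ Z^5.

The boundary map ∂_1: C_1 → C_0 maps an edge to its endpoints' difference, ∂[p,q] = q − p.
This gives a 5×10 integer matrix of rank 4; reducing to Smith normal form yields diagonal entries (1,1,1,1).

Boundary ∂_2: C_2 → C_1 maps a triangle to the signed sum of its edges. For instance
  ∂DEF = EF − DF + DE,
  ∂ABF = BF − AF + AB.
This gives a 10×10 integer matrix of rank 6; reducing to Smith normal form yields diagonal entries (1,1,1,1,1,1).

Boundary ∂_3: C_3 → C_2 sends each 3-simplex σ to the alternating sum Σ_i (−1)^i (σ with its i-th vertex removed). For instance
  ∂ADEF = DEF − AEF + ADF − ADE,
  ∂ABEF = BEF − AEF + ABF − ABE.
As a 10×5 matrix over Z this has rank 4, with invariant factors (1,1,1,1).

From H_k ≅ ker(∂_k) / im(∂_{k+1}) we obtain:

  H_1: rank ker ∂_1 − rank ∂_2 = (10 − 4) − 6 = 0, and the invariant factors of ∂_2 are all 1, so H_1 = 0.

(K is a triangulation of the 3-sphere S^3.)

H_1 ≅ 0.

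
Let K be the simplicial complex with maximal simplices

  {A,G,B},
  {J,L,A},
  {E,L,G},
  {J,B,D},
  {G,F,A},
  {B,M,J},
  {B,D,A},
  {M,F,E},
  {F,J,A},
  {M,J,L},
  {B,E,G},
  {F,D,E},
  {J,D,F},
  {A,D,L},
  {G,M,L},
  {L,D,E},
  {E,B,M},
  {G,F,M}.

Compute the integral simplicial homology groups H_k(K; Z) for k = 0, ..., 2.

Order the vertices as A < B < D < E < F < G < J < L < M. Listing each simplex with vertices in this order, K has dimension 2 with simplices:

  0-simplices (9): A, B, D, E, F, G, J, L, M
  1-simplices (27): AB, AD, AF, AG, AJ, AL, BD, BE, BG, BJ, BM, DE, DF, DJ, DL, EF, EG, EL, EM, FG, FJ, FM, GL, GM, JL, JM, LM
  2-simplices (18): ABD, ABG, ADL, AFG, AFJ, AJL, BDJ, BEG, BEM, BJM, DEF, DEL, DFJ, EFM, EGL, FGM, GLM, JLM

Hence C_0 ≅ Z^9, C_1 ≅ Z^27, C_2 ≅ Z^18.

∂_1: C_1 → C_0 is given by ∂[p,q] = [q] − [p]. For instance
  ∂EM = M − E.
The resulting 9×27 matrix has rank 8, and its Smith normal form has invariant factors (1,1,1,1,1,1,1,1).

The boundary map ∂_2: C_2 → C_1 sends each 2-simplex [p,q,r] to [q,r] − [p,r] + [p,q]. For instance
  ∂AJL = JL − AL + AJ,
  ∂EFM = FM − EM + EF.
The 27×18 boundary matrix has rank 18 and Smith normal form diag(1,1,1,1,1,1,1,1,1,1,1,1,1,1,1,1,1,2).

Now H_k = ker ∂_k / im ∂_{k+1}, so:

  H_0: rank C_0 − rank ∂_1 = 9 − 8 = 1, and the invariant factors of ∂_1 are all 1, so H_0 ≅ Z.
  H_1: rank ker ∂_1 − rank ∂_2 = (27 − 8) − 18 = 1, and ∂_2 has invariant factor 2 > 1, so H_1 ≅ Z ⊕ Z/2.
  H_2: rank ker ∂_2 − rank ∂_3 = (18 − 18) − 0 = 0, and there is no ∂_3, so H_2 ≅ 0.

H_0 = Z,  H_1 = Z ⊕ Z/2,  H_2 = 0.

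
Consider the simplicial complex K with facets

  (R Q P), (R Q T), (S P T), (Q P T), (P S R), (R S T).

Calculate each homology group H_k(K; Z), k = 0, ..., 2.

Take the total order P < Q < R < S < T on the vertex set. Then K (dimension 2) consists of the simplices:

  0-simplices (5): P, Q, R, S, T
  1-simplices (9): PQ, PR, PS, PT, QR, QT, RS, RT, ST
  2-simplices (6): PQR, PQT, PRS, PST, QRT, RST

Hence C_0 ≅ Z^5, C_1 ≅ Z^9, C_2 ≅ Z^6.

Boundary ∂_1: C_1 → C_0 is given by ∂[p,q] = [q] − [p].
The resulting 5×9 matrix has rank 4, and its Smith normal form has invariant factors (1,1,1,1).

The boundary map ∂_2: C_2 → C_1 maps a triangle to the signed sum of its edges. For instance
  ∂RST = ST − RT + RS,
  ∂PST = ST − PT + PS.
The resulting 9×6 matrix has rank 5, and its Smith normal form has invariant factors (1,1,1,1,1).

From H_k ≅ ker(∂_k) / im(∂_{k+1}) we obtain:

  H_0: rank C_0 − rank ∂_1 = 5 − 4 = 1, and the invariant factors of ∂_1 are all 1, so H_0 = Z.
  H_1: rank ker ∂_1 − rank ∂_2 = (9 − 4) − 5 = 0, and the invariant factors of ∂_2 are all 1, so H_1 = 0.
  H_2: rank ker ∂_2 − rank ∂_3 = (6 − 5) − 0 = 1, and there is no ∂_3, so H_2 = Z.

H_0 = Z,  H_1 = 0,  H_2 = Z.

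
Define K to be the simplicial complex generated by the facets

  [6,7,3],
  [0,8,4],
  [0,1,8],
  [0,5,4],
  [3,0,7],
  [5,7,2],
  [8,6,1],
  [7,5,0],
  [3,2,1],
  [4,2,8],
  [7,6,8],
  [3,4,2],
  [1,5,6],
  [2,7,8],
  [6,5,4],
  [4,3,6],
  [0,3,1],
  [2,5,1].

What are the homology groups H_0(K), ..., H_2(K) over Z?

Take the total order 0 < 1 < 2 < 3 < 4 < 5 < 6 < 7 < 8 on the vertex set. Then K (dimension 2) consists of the simplices:

  0-simplices (9): [0], [1], [2], [3], [4], [5], [6], [7], [8]
  1-simplices (27): (27 of them)
  2-simplices (18): [0,1,3], [0,1,8], [0,3,7], [0,4,5], [0,4,8], [0,5,7], [1,2,3], [1,2,5], [1,5,6], [1,6,8], [2,3,4], [2,4,8], [2,5,7], [2,7,8], [3,4,6], [3,6,7], [4,5,6], [6,7,8]

Hence C_0 ≅ Z^9, C_1 ≅ Z^27, C_2 ≅ Z^18.

∂_1: C_1 → C_0 is given by ∂[p,q] = [q] − [p]. For instance
  ∂[0,5] = [5] − [0].
The 9×27 boundary matrix has rank 8 and Smith normal form diag(1,1,1,1,1,1,1,1).

The boundary map ∂_2: C_2 → C_1 acts by ∂[p,q,r] = [q,r] − [p,r] + [p,q]. For instance
  ∂[1,6,8] = [6,8] − [1,8] + [1,6],
  ∂[1,5,6] = [5,6] − [1,6] + [1,5].
This gives a 27×18 integer matrix of rank 17; reducing to Smith normal form yields diagonal entries (1,1,1,1,1,1,1,1,1,1,1,1,1,1,1,1,1).

Reading off H_k = ker ∂_k / im ∂_{k+1}:

  H_0: rank C_0 − rank ∂_1 = 9 − 8 = 1, and the invariant factors of ∂_1 are all 1, so H_0 = Z.
  H_1: rank ker ∂_1 − rank ∂_2 = (27 − 8) − 17 = 2, and the invariant factors of ∂_2 are all 1, so H_1 = Z^2.
  H_2: rank ker ∂_2 − rank ∂_3 = (18 − 17) − 0 = 1, and there is no ∂_3, so H_2 = Z.

H_0 ≅ Z,  H_1 ≅ Z^2,  H_2 ≅ Z.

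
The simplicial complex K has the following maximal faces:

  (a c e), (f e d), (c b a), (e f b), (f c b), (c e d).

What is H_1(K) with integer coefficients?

We work with the vertex ordering a < b < c < d < e < f. The simplices of K, each written with vertices in increasing order, are:

  0-simplices (6): a, b, c, d, e, f
  1-simplices (12): ab, ac, ae, bc, be, bf, cd, ce, cf, de, df, ef
  2-simplices (6): abc, ace, bcf, bef, cde, def

giving chain groups C_0 ≅ Z^6, C_1 ≅ Z^12, C_2 ≅ Z^6.

Boundary ∂_1: C_1 → C_0 sends each edge [p,q] (with p < q) to q − p.
The resulting 6×12 matrix has rank 5, and its Smith normal form has invariant factors (1,1,1,1,1).

The boundary map ∂_2: C_2 → C_1 acts by ∂[p,q,r] = [q,r] − [p,r] + [p,q]. For instance
  ∂ace = ce − ae + ac,
  ∂cde = de − ce + cd.
This gives a 12×6 integer matrix of rank 6; reducing to Smith normal form yields diagonal entries (1,1,1,1,1,1).

Computing H_k = (kernel of ∂_k) / (image of ∂_{k+1}):

  H_1: rank ker ∂_1 − rank ∂_2 = (12 − 5) − 6 = 1, and the invariant factors of ∂_2 are all 1, so H_1 ≅ Z.

(K is a triangulation of the cylinder S^1 x I.)

H_1 ≅ Z.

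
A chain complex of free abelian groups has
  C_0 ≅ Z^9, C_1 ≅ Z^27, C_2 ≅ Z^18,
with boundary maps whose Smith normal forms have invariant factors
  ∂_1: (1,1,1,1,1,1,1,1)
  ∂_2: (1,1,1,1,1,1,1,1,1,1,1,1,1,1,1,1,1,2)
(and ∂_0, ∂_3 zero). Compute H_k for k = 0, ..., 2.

H_0 = Z,  H_1 = Z ⊕ Z/2,  H_2 = 0.

H_0: b_0 = 9 − 0 − 8 = 1; torsion from ∂_1 factors > 1: none. So H_0 = Z.
H_1: b_1 = 27 − 8 − 18 = 1; torsion from ∂_2 factors > 1: [2]. So H_1 = Z ⊕ Z/2.
H_2: b_2 = 18 − 18 − 0 = 0; torsion from ∂_3 factors > 1: none. So H_2 = 0.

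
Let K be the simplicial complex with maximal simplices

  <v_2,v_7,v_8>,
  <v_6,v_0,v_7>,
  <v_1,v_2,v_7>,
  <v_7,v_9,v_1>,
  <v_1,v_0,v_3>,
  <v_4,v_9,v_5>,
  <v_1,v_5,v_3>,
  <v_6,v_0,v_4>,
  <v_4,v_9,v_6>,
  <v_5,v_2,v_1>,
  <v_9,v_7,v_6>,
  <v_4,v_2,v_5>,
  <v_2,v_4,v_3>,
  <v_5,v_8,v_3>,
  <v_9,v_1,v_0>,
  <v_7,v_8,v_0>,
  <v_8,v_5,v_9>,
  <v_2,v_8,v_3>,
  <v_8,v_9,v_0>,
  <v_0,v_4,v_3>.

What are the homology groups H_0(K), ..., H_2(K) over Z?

Fix the vertex order v_0 < v_1 < v_2 < v_3 < v_4 < v_5 < v_6 < v_7 < v_8 < v_9 and write every simplex with vertices in increasing order. Then dim K = 2 and the simplices of K are:

  0-simplices (10): [v_0], [v_1], [v_2], [v_3], [v_4], [v_5], [v_6], [v_7], [v_8], [v_9]
  1-simplices (30): (30 of them)
  2-simplices (20): (20 of them)

so the chain groups are C_0 ≅ Z^10, C_1 ≅ Z^30, C_2 ≅ Z^20.

∂_1: C_1 → C_0 is given by ∂[p,q] = [q] − [p]. For instance
  ∂[v_0,v_7] = [v_7] − [v_0].
The 10×30 boundary matrix has rank 9 and Smith normal form diag(1,1,1,1,1,1,1,1,1).

∂_2: C_2 → C_1 sends each 2-simplex [p,q,r] to [q,r] − [p,r] + [p,q]. For instance
  ∂[v_0,v_7,v_8] = [v_7,v_8] − [v_0,v_8] + [v_0,v_7],
  ∂[v_4,v_5,v_9] = [v_5,v_9] − [v_4,v_9] + [v_4,v_5].
As a 30×20 matrix over Z this has rank 20, with invariant factors (1,1,1,1,1,1,1,1,1,1,1,1,1,1,1,1,1,1,1,2).

From H_k ≅ ker(∂_k) / im(∂_{k+1}) we obtain:

  H_0: rank C_0 − rank ∂_1 = 10 − 9 = 1, and the invariant factors of ∂_1 are all 1, so H_0 = Z.
  H_1: rank ker ∂_1 − rank ∂_2 = (30 − 9) − 20 = 1, and ∂_2 has invariant factor 2 > 1, so H_1 = Z ⊕ Z/2Z.
  H_2: rank ker ∂_2 − rank ∂_3 = (20 − 20) − 0 = 0, and there is no ∂_3, so H_2 = 0.

H_0 = Z,  H_1 = Z ⊕ Z/2Z,  H_2 = 0.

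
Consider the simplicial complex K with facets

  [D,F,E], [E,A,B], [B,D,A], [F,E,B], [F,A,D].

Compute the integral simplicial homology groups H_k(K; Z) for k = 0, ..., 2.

H_0 = Z,  H_1 = Z,  H_2 = 0.

Take the total order A < B < D < E < F on the vertex set. Then K (dimension 2) consists of the simplices:

  0-simplices (5): A, B, D, E, F
  1-simplices (10): AB, AD, AE, AF, BD, BE, BF, DE, DF, EF
  2-simplices (5): ABD, ABE, ADF, BEF, DEF

so the chain groups are C_0 ≅ Z^5, C_1 ≅ Z^10, C_2 ≅ Z^5.

∂_1: C_1 → C_0 sends each edge [p,q] (with p < q) to q − p. For instance
  ∂AF = F − A.
The resulting 5×10 matrix has rank 4, and its Smith normal form has invariant factors (1,1,1,1).

∂_2: C_2 → C_1 maps a triangle to the signed sum of its edges. For instance
  ∂BEF = EF − BF + BE,
  ∂DEF = EF − DF + DE.
As a 10×5 matrix over Z this has rank 5, with invariant factors (1,1,1,1,1).

From H_k ≅ ker(∂_k) / im(∂_{k+1}) we obtain:

  H_0: rank C_0 − rank ∂_1 = 5 − 4 = 1, and the invariant factors of ∂_1 are all 1, so H_0 = Z.
  H_1: rank ker ∂_1 − rank ∂_2 = (10 − 4) − 5 = 1, and the invariant factors of ∂_2 are all 1, so H_1 = Z.
  H_2: rank ker ∂_2 − rank ∂_3 = (5 − 5) − 0 = 0, and there is no ∂_3, so H_2 = 0.

As a check, the Euler characteristic is 5 − 10 + 5 = 0, which agrees with 1 − 1 + 0 = 0.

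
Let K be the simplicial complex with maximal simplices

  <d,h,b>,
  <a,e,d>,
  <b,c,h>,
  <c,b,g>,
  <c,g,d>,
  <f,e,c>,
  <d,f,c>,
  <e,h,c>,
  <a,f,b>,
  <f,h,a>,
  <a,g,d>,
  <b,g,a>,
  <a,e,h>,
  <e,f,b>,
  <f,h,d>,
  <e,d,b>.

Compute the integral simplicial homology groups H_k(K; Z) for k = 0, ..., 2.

H_0 ≅ Z,  H_1 ≅ Z^2,  H_2 ≅ Z.

K has 8 vertices, 24 edges, 16 triangles.
rank ∂_0 = 0, rank ∂_1 = 7 ⇒ b_0 = 8 − 0 − 7 = 1; all invariant factors of ∂_1 are 1 so no torsion. So H_0 = Z.
rank ∂_1 = 7, rank ∂_2 = 15 ⇒ b_1 = 24 − 7 − 15 = 2; all invariant factors of ∂_2 are 1 so no torsion. So H_1 = Z^2.
rank ∂_2 = 15, rank ∂_3 = 0 ⇒ b_2 = 16 − 15 − 0 = 1. So H_2 = Z.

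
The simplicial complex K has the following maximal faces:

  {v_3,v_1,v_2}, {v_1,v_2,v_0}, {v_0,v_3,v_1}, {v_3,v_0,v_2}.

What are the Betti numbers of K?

Order the vertices as v_0 < v_1 < v_2 < v_3. Listing each simplex with vertices in this order, K has dimension 2 with simplices:

  0-simplices (4): [v_0], [v_1], [v_2], [v_3]
  1-simplices (6): [v_0,v_1], [v_0,v_2], [v_0,v_3], [v_1,v_2], [v_1,v_3], [v_2,v_3]
  2-simplices (4): [v_0,v_1,v_2], [v_0,v_1,v_3], [v_0,v_2,v_3], [v_1,v_2,v_3]

Hence C_0 ≅ Z^4, C_1 ≅ Z^6, C_2 ≅ Z^4.

∂_1: C_1 → C_0 maps an edge to its endpoints' difference, ∂[p,q] = q − p. For instance
  ∂[v_1,v_2] = [v_2] − [v_1].
The resulting 4×6 matrix has rank 3, and its Smith normal form has invariant factors (1,1,1).

Boundary ∂_2: C_2 → C_1 acts by ∂[p,q,r] = [q,r] − [p,r] + [p,q]. For instance
  ∂[v_0,v_1,v_2] = [v_1,v_2] − [v_0,v_2] + [v_0,v_1],
  ∂[v_0,v_1,v_3] = [v_1,v_3] − [v_0,v_3] + [v_0,v_1].
As a 6×4 matrix over Z this has rank 3, with invariant factors (1,1,1).

Reading off H_k = ker ∂_k / im ∂_{k+1}:

  H_0: rank C_0 − rank ∂_1 = 4 − 3 = 1, and the invariant factors of ∂_1 are all 1, so H_0 ≅ Z.
  H_1: rank ker ∂_1 − rank ∂_2 = (6 − 3) − 3 = 0, and the invariant factors of ∂_2 are all 1, so H_1 ≅ 0.
  H_2: rank ker ∂_2 − rank ∂_3 = (4 − 3) − 0 = 1, and there is no ∂_3, so H_2 ≅ Z.

(K is a triangulation of the 2-sphere S^2.)

Hence the Betti numbers are b_0 = 1, b_1 = 0, b_2 = 1.

b_0 = 1, b_1 = 0, b_2 = 1.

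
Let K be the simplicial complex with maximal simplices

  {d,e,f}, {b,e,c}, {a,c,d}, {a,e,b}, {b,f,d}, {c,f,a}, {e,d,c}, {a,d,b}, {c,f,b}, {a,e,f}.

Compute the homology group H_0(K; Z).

H_0 = Z.

Fix the vertex order a < b < c < d < e < f and write every simplex with vertices in increasing order. Then dim K = 2 and the simplices of K are:

  0-simplices (6): a, b, c, d, e, f
  1-simplices (15): ab, ac, ad, ae, af, bc, bd, be, bf, cd, ce, cf, de, df, ef
  2-simplices (10): abd, abe, acd, acf, aef, bce, bcf, bdf, cde, def

Hence C_0 ≅ Z^6, C_1 ≅ Z^15, C_2 ≅ Z^10.

Boundary ∂_1: C_1 → C_0 is given by ∂[p,q] = [q] − [p].
As a 6×15 matrix over Z this has rank 5, with invariant factors (1,1,1,1,1).

Boundary ∂_2: C_2 → C_1 acts by ∂[p,q,r] = [q,r] − [p,r] + [p,q]. For instance
  ∂abe = be − ae + ab,
  ∂acd = cd − ad + ac.
This gives a 15×10 integer matrix of rank 10; reducing to Smith normal form yields diagonal entries (1,1,1,1,1,1,1,1,1,2).

Computing H_k = (kernel of ∂_k) / (image of ∂_{k+1}):

  H_0: rank C_0 − rank ∂_1 = 6 − 5 = 1, and the invariant factors of ∂_1 are all 1, so H_0 ≅ Z.

(K is a triangulation of the real projective plane RP^2.)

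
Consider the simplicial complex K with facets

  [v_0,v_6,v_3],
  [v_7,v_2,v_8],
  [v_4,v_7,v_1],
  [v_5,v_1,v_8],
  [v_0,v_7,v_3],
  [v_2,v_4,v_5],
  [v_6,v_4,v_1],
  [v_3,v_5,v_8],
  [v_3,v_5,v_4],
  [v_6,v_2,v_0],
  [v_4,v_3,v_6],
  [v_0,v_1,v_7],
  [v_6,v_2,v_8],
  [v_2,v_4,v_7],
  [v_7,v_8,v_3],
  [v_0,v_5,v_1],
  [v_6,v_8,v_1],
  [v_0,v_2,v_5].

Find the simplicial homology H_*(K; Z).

H_0 ≅ Z,  H_1 ≅ Z^2,  H_2 ≅ Z.

Fix the vertex order v_0 < v_1 < v_2 < v_3 < v_4 < v_5 < v_6 < v_7 < v_8 and write every simplex with vertices in increasing order. Then dim K = 2 and the simplices of K are:

  0-simplices (9): [v_0], [v_1], [v_2], [v_3], [v_4], [v_5], [v_6], [v_7], [v_8]
  1-simplices (27): (27 of them)
  2-simplices (18): (18 of them)

giving chain groups C_0 ≅ Z^9, C_1 ≅ Z^27, C_2 ≅ Z^18.

Boundary ∂_1: C_1 → C_0 is given by ∂[p,q] = [q] − [p]. For instance
  ∂[v_1,v_6] = [v_6] − [v_1].
The 9×27 boundary matrix has rank 8 and Smith normal form diag(1,1,1,1,1,1,1,1).

Boundary ∂_2: C_2 → C_1 acts by ∂[p,q,r] = [q,r] − [p,r] + [p,q]. For instance
  ∂[v_1,v_4,v_6] = [v_4,v_6] − [v_1,v_6] + [v_1,v_4],
  ∂[v_1,v_4,v_7] = [v_4,v_7] − [v_1,v_7] + [v_1,v_4].
This gives a 27×18 integer matrix of rank 17; reducing to Smith normal form yields diagonal entries (1,1,1,1,1,1,1,1,1,1,1,1,1,1,1,1,1).

Reading off H_k = ker ∂_k / im ∂_{k+1}:

  H_0: rank C_0 − rank ∂_1 = 9 − 8 = 1, and the invariant factors of ∂_1 are all 1, so H_0 ≅ Z.
  H_1: rank ker ∂_1 − rank ∂_2 = (27 − 8) − 17 = 2, and the invariant factors of ∂_2 are all 1, so H_1 ≅ Z^2.
  H_2: rank ker ∂_2 − rank ∂_3 = (18 − 17) − 0 = 1, and there is no ∂_3, so H_2 ≅ Z.

As a check, the Euler characteristic is 9 − 27 + 18 = 0, which agrees with 1 − 2 + 1 = 0.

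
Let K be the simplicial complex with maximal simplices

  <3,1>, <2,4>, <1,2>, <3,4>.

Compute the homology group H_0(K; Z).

We work with the vertex ordering 1 < 2 < 3 < 4. The simplices of K, each written with vertices in increasing order, are:

  0-simplices (4): [1], [2], [3], [4]
  1-simplices (4): [1,2], [1,3], [2,4], [3,4]

Hence C_0 ≅ Z^4, C_1 ≅ Z^4.

∂_1: C_1 → C_0 maps an edge to its endpoints' difference, ∂[p,q] = q − p. For instance
  ∂[2,4] = [4] − [2].
The 4×4 boundary matrix has rank 3 and Smith normal form diag(1,1,1).

Reading off H_k = ker ∂_k / im ∂_{k+1}:

  H_0: rank C_0 − rank ∂_1 = 4 − 3 = 1, and the invariant factors of ∂_1 are all 1, so H_0 = Z.

H_0 ≅ Z.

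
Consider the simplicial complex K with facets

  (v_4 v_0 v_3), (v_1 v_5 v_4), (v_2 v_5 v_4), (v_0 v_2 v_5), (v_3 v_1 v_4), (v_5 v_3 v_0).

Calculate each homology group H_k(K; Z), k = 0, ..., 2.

H_0 ≅ Z,  H_1 ≅ Z,  H_2 = 0.

K has 6 vertices, 12 edges, 6 triangles.
rank ∂_0 = 0, rank ∂_1 = 5 ⇒ b_0 = 6 − 0 − 5 = 1; all invariant factors of ∂_1 are 1 so no torsion. So H_0 = Z.
rank ∂_1 = 5, rank ∂_2 = 6 ⇒ b_1 = 12 − 5 − 6 = 1; all invariant factors of ∂_2 are 1 so no torsion. So H_1 = Z.
rank ∂_2 = 6, rank ∂_3 = 0 ⇒ b_2 = 6 − 6 − 0 = 0. So H_2 = 0.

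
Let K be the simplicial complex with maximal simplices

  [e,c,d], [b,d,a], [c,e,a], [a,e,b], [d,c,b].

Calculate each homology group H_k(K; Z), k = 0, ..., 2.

H_0 = Z,  H_1 = Z,  H_2 = 0.

Fix the vertex order a < b < c < d < e and write every simplex with vertices in increasing order. Then dim K = 2 and the simplices of K are:

  0-simplices (5): a, b, c, d, e
  1-simplices (10): ab, ac, ad, ae, bc, bd, be, cd, ce, de
  2-simplices (5): abd, abe, ace, bcd, cde

Hence C_0 ≅ Z^5, C_1 ≅ Z^10, C_2 ≅ Z^5.

Boundary ∂_1: C_1 → C_0 maps an edge to its endpoints' difference, ∂[p,q] = q − p.
As a 5×10 matrix over Z this has rank 4, with invariant factors (1,1,1,1).

Boundary ∂_2: C_2 → C_1 maps a triangle to the signed sum of its edges. For instance
  ∂abe = be − ae + ab,
  ∂ace = ce − ae + ac.
This gives a 10×5 integer matrix of rank 5; reducing to Smith normal form yields diagonal entries (1,1,1,1,1).

Reading off H_k = ker ∂_k / im ∂_{k+1}:

  H_0: rank C_0 − rank ∂_1 = 5 − 4 = 1, and the invariant factors of ∂_1 are all 1, so H_0 ≅ Z.
  H_1: rank ker ∂_1 − rank ∂_2 = (10 − 4) − 5 = 1, and the invariant factors of ∂_2 are all 1, so H_1 ≅ Z.
  H_2: rank ker ∂_2 − rank ∂_3 = (5 − 5) − 0 = 0, and there is no ∂_3, so H_2 ≅ 0.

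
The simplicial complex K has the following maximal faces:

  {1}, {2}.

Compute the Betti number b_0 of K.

Fix the vertex order 1 < 2 and write every simplex with vertices in increasing order. Then dim K = 0 and the simplices of K are:

  0-simplices (2): [1], [2]

Hence C_0 ≅ Z^2.

Reading off H_k = ker ∂_k / im ∂_{k+1}:

  H_0: rank C_0 − rank ∂_1 = 2 − 0 = 2, and there is no ∂_1, so H_0 ≅ Z^2.

Hence the Betti numbers are b_0 = 2.

b_0 = 2.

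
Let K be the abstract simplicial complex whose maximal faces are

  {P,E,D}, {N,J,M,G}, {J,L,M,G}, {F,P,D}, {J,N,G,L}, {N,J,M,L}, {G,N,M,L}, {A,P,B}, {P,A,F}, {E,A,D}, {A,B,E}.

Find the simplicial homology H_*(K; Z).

H_0 = Z^2,  H_1 = Z,  H_2 = 0,  H_3 = Z.

Take the total order A < B < D < E < F < G < J < L < M < N < P on the vertex set. Then K (dimension 3) consists of the simplices:

  0-simplices (11): A, B, D, E, F, G, J, L, M, N, P
  1-simplices (22): AB, AD, AE, AF, AP, BE, BP, DE, DF, DP, EP, FP, GJ, GL, GM, GN, JL, JM, JN, LM, LN, MN
  2-simplices (16): ABE, ABP, ADE, AFP, DEP, DFP, GJL, GJM, GJN, GLM, GLN, GMN, JLM, JLN, JMN, LMN
  3-simplices (5): GJLM, GJLN, GJMN, GLMN, JLMN

Hence C_0 ≅ Z^11, C_1 ≅ Z^22, C_2 ≅ Z^16, C_3 ≅ Z^5.

The boundary map ∂_1: C_1 → C_0 maps an edge to its endpoints' difference, ∂[p,q] = q − p.
This gives a 11×22 integer matrix of rank 9; reducing to Smith normal form yields diagonal entries (1,1,1,1,1,1,1,1,1).

∂_2: C_2 → C_1 sends each 2-simplex [p,q,r] to [q,r] − [p,r] + [p,q]. For instance
  ∂DEP = EP − DP + DE,
  ∂GJN = JN − GN + GJ.
This gives a 22×16 integer matrix of rank 12; reducing to Smith normal form yields diagonal entries (1,1,1,1,1,1,1,1,1,1,1,1).

Boundary ∂_3: C_3 → C_2 sends each 3-simplex σ to the alternating sum Σ_i (−1)^i (σ with its i-th vertex removed). For instance
  ∂GJMN = JMN − GMN + GJN − GJM,
  ∂JLMN = LMN − JMN + JLN − JLM.
As a 16×5 matrix over Z this has rank 4, with invariant factors (1,1,1,1).

Now H_k = ker ∂_k / im ∂_{k+1}, so:

  H_0: rank C_0 − rank ∂_1 = 11 − 9 = 2, and the invariant factors of ∂_1 are all 1, so H_0 = Z^2.
  H_1: rank ker ∂_1 − rank ∂_2 = (22 − 9) − 12 = 1, and the invariant factors of ∂_2 are all 1, so H_1 = Z.
  H_2: rank ker ∂_2 − rank ∂_3 = (16 − 12) − 4 = 0, and the invariant factors of ∂_3 are all 1, so H_2 = 0.
  H_3: rank ker ∂_3 − rank ∂_4 = (5 − 4) − 0 = 1, and there is no ∂_4, so H_3 = Z.

As a check, the Euler characteristic is 11 − 22 + 16 − 5 = 0, which agrees with 2 − 1 + 0 − 1 = 0.
(K is a triangulation of the disjoint union of the 3-sphere S^3 and the cylinder S^1 x I.)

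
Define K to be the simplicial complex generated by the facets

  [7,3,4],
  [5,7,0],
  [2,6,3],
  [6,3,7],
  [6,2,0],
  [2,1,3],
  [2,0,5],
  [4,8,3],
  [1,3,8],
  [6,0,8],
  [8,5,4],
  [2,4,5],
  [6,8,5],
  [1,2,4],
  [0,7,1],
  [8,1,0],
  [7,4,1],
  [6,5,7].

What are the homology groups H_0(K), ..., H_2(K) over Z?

H_0 = Z,  H_1 = Z ⊕ Z/2,  H_2 = 0.

K has 9 vertices, 27 edges, 18 triangles.
rank ∂_0 = 0, rank ∂_1 = 8 ⇒ b_0 = 9 − 0 − 8 = 1; all invariant factors of ∂_1 are 1 so no torsion. So H_0 = Z.
rank ∂_1 = 8, rank ∂_2 = 18 ⇒ b_1 = 27 − 8 − 18 = 1; ∂_2 has invariant factor(s) [2] giving torsion. So H_1 = Z ⊕ Z/2.
rank ∂_2 = 18, rank ∂_3 = 0 ⇒ b_2 = 18 − 18 − 0 = 0. So H_2 = 0.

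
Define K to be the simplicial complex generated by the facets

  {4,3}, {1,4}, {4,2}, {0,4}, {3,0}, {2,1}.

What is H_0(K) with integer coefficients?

H_0 ≅ Z.

K has 5 vertices, 6 edges.
rank ∂_0 = 0, rank ∂_1 = 4 ⇒ b_0 = 5 − 0 − 4 = 1; all invariant factors of ∂_1 are 1 so no torsion. So H_0 ≅ Z.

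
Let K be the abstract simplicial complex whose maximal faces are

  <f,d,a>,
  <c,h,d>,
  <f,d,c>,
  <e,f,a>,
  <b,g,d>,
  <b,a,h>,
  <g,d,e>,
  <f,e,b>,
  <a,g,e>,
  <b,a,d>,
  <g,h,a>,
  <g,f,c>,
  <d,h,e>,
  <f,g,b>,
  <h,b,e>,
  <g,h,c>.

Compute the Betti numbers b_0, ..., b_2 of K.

Fix the vertex order a < b < c < d < e < f < g < h and write every simplex with vertices in increasing order. Then dim K = 2 and the simplices of K are:

  0-simplices (8): a, b, c, d, e, f, g, h
  1-simplices (24): ab, ad, ae, af, ag, ah, bd, be, bf, bg, bh, cd, cf, cg, ch, de, df, dg, dh, ef, eg, eh, fg, gh
  2-simplices (16): abd, abh, adf, aef, aeg, agh, bdg, bef, beh, bfg, cdf, cdh, cfg, cgh, deg, deh

Hence C_0 ≅ Z^8, C_1 ≅ Z^24, C_2 ≅ Z^16.

The boundary map ∂_1: C_1 → C_0 sends each edge [p,q] (with p < q) to q − p.
This gives a 8×24 integer matrix of rank 7; reducing to Smith normal form yields diagonal entries (1,1,1,1,1,1,1).

The boundary map ∂_2: C_2 → C_1 maps a triangle to the signed sum of its edges. For instance
  ∂bdg = dg − bg + bd,
  ∂abh = bh − ah + ab.
The resulting 24×16 matrix has rank 15, and its Smith normal form has invariant factors (1,1,1,1,1,1,1,1,1,1,1,1,1,1,1).

Computing H_k = (kernel of ∂_k) / (image of ∂_{k+1}):

  H_0: rank C_0 − rank ∂_1 = 8 − 7 = 1, and the invariant factors of ∂_1 are all 1, so H_0 ≅ Z.
  H_1: rank ker ∂_1 − rank ∂_2 = (24 − 7) − 15 = 2, and the invariant factors of ∂_2 are all 1, so H_1 ≅ Z^2.
  H_2: rank ker ∂_2 − rank ∂_3 = (16 − 15) − 0 = 1, and there is no ∂_3, so H_2 ≅ Z.

As a check, the Euler characteristic is 8 − 24 + 16 = 0, which agrees with 1 − 2 + 1 = 0.
(K is a triangulation of the torus T^2.)

Hence the Betti numbers are b_0 = 1, b_1 = 2, b_2 = 1.

b_0 = 1, b_1 = 2, b_2 = 1.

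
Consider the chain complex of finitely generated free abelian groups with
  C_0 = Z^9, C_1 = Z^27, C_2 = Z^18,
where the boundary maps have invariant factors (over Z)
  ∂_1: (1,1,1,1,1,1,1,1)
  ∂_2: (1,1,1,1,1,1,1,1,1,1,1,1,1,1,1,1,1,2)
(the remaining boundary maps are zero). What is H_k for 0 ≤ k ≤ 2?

H_0 ≅ Z,  H_1 ≅ Z ⊕ Z/2Z,  H_2 = 0.

H_0: b_0 = 9 − 0 − 8 = 1; torsion from ∂_1 factors > 1: none. So H_0 ≅ Z.
H_1: b_1 = 27 − 8 − 18 = 1; torsion from ∂_2 factors > 1: [2]. So H_1 ≅ Z ⊕ Z/2Z.
H_2: b_2 = 18 − 18 − 0 = 0; torsion from ∂_3 factors > 1: none. So H_2 ≅ 0.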